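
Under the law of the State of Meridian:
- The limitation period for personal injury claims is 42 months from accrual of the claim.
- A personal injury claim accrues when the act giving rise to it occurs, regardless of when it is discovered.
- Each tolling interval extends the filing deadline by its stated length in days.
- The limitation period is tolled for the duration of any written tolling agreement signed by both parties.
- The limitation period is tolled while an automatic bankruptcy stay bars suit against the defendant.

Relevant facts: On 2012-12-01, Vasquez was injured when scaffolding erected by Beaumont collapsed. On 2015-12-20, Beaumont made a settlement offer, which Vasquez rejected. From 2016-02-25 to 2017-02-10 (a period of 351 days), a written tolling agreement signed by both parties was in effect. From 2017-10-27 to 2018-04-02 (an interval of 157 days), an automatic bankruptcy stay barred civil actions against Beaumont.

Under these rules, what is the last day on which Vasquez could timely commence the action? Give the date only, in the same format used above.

2017-05-18

The claim accrued on 2012-12-01, when the wrongful act occurred.
42 months from 2012-12-01 is 2016-06-01.
The written tolling agreement from 2016-02-25 to 2017-02-10 tolled the period for 351 days, extending the deadline to 2017-05-18.
By the time the automatic bankruptcy stay began on 2017-10-27, the limitation period had already expired on 2017-05-18; that interval cannot revive it.
None of the other events listed affects the running of the period under the stated rules.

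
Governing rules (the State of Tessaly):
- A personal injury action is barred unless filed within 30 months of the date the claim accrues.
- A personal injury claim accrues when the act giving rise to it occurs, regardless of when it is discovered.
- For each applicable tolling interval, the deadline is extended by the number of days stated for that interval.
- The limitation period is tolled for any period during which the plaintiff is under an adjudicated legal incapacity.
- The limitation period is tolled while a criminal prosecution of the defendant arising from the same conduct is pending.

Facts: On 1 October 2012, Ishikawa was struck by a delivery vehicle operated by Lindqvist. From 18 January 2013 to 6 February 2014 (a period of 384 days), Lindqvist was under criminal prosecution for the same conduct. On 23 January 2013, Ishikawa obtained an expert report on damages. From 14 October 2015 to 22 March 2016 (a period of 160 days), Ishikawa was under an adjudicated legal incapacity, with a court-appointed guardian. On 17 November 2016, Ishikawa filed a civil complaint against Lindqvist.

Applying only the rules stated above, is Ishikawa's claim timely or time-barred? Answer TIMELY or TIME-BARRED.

TIME-BARRED

The claim accrued on 1 October 2012, when the wrongful act occurred.
Adding the 30 months base period to 1 October 2012 gives a deadline of 1 April 2015, before any tolling.
Because the pending criminal prosecution ran from 18 January 2013 to 6 February 2014, the deadline is extended by 384 days to 19 April 2016.
Because the plaintiff's legal incapacity ran from 14 October 2015 to 22 March 2016, the deadline is extended by 160 days to 26 September 2016.
None of the other events listed affects the running of the period under the stated rules.
The 17 November 2016 filing falls after the 26 September 2016 deadline; the claim is time-barred.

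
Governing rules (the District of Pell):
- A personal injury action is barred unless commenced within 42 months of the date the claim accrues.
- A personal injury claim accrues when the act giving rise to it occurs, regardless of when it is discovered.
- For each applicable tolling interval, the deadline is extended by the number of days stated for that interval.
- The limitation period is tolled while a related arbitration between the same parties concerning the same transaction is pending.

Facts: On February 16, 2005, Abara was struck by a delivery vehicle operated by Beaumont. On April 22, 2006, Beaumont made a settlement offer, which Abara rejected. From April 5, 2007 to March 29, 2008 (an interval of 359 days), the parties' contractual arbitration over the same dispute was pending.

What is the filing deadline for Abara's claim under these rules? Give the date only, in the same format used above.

The claim accrued on February 16, 2005, when the wrongful act occurred.
The untolled deadline — 42 months after February 16, 2005 — is August 16, 2008.
Because the pending related arbitration ran from April 5, 2007 to March 29, 2008, the deadline is extended by 359 days to August 10, 2009.
The other events in the timeline have no effect on the limitation period under the stated rules.

August 10, 2009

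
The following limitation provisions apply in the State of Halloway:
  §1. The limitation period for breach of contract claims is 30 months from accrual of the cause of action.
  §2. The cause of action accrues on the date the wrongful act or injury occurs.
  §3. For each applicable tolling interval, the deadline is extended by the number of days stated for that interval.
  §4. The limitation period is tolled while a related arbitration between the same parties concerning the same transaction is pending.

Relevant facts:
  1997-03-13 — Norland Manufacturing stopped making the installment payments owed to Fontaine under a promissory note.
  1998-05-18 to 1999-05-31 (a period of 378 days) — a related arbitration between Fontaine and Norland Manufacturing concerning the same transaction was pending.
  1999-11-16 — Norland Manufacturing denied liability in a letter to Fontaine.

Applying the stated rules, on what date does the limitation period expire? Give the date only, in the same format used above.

The claim accrued on 1997-03-13, when the wrongful act occurred.
The untolled deadline — 30 months after 1997-03-13 — is 1999-09-13.
The period was tolled for 378 days by the pending related arbitration (1998-05-18 to 1999-05-31), pushing the deadline to 2000-09-25.
None of the other events listed affects the running of the period under the stated rules.

2000-09-25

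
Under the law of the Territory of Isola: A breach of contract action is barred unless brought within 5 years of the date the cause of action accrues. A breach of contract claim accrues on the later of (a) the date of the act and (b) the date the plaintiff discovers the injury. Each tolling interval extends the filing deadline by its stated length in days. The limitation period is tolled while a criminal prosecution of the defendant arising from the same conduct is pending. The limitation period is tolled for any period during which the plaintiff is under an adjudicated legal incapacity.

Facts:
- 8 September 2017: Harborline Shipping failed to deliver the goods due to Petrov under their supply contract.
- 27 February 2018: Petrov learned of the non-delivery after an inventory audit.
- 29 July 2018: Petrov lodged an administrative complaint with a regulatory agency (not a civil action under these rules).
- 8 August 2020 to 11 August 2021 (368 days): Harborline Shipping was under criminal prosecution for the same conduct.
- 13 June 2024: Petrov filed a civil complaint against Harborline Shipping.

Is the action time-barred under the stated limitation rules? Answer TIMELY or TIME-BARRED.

TIME-BARRED

The claim accrued on 27 February 2018 — the later of the 8 September 2017 act and the 27 February 2018 discovery.
The untolled deadline — 5 years after 27 February 2018 — is 27 February 2023.
The period was tolled for 368 days by the pending criminal prosecution (8 August 2020 to 11 August 2021), pushing the deadline to 1 March 2024.
The other events in the timeline have no effect on the limitation period under the stated rules.
The 13 June 2024 filing falls after the 1 March 2024 deadline; the claim is time-barred.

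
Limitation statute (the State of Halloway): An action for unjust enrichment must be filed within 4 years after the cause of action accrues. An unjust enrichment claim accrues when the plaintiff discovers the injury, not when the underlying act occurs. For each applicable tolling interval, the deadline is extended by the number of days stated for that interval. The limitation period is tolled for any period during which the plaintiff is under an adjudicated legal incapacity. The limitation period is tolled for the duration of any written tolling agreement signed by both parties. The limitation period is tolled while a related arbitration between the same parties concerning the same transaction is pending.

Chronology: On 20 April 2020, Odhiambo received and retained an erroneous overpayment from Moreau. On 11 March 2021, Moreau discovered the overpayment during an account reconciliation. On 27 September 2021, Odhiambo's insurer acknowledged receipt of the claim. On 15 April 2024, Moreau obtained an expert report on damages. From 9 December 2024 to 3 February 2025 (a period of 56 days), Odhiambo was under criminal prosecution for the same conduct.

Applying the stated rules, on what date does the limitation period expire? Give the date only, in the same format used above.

Accrual is tied to discovery, so the period began on 11 March 2021 rather than on 20 April 2020 when the act occurred.
The untolled deadline — 4 years after 11 March 2021 — is 11 March 2025.
The pending criminal prosecution from 9 December 2024 to 3 February 2025 does not toll the period, because no stated rule makes a criminal prosecution a tolling event.
None of the other events listed affects the running of the period under the stated rules.

11 March 2025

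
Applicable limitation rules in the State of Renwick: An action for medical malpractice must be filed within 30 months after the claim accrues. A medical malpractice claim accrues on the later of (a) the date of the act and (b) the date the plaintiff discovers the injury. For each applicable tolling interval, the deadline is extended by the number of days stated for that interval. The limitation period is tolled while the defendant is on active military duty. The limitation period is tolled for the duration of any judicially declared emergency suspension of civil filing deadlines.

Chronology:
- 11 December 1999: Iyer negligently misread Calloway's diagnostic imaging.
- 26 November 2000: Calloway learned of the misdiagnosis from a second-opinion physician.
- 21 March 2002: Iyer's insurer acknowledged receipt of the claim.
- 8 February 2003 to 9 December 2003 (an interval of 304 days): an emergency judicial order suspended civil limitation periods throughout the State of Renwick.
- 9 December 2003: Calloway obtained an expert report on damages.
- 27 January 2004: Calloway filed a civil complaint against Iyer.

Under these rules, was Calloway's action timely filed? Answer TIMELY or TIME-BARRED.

Taking the later of the act (11 December 1999) and discovery (26 November 2000), the claim accrued on 26 November 2000.
30 months from 26 November 2000 is 26 May 2003.
The period was tolled for 304 days by the emergency suspension of filing deadlines (8 February 2003 to 9 December 2003), pushing the deadline to 25 March 2004.
None of the other events listed affects the running of the period under the stated rules.
Filing on 27 January 2004 beat the 25 March 2004 deadline — the action is timely.

TIMELY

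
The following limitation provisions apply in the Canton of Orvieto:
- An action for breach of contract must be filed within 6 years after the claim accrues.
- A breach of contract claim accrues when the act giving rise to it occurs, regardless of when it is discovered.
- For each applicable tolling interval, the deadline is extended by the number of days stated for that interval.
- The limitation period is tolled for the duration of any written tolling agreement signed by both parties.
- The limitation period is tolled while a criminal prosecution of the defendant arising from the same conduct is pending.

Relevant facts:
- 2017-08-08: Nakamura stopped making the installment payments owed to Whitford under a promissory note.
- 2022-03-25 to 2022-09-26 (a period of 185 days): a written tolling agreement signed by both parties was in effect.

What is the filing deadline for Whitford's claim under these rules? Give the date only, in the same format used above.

2024-02-09

The claim accrued on 2017-08-08, the date of the act.
The untolled deadline — 6 years after 2017-08-08 — is 2023-08-08.
The written tolling agreement from 2022-03-25 to 2022-09-26 tolled the period for 185 days, extending the deadline to 2024-02-09.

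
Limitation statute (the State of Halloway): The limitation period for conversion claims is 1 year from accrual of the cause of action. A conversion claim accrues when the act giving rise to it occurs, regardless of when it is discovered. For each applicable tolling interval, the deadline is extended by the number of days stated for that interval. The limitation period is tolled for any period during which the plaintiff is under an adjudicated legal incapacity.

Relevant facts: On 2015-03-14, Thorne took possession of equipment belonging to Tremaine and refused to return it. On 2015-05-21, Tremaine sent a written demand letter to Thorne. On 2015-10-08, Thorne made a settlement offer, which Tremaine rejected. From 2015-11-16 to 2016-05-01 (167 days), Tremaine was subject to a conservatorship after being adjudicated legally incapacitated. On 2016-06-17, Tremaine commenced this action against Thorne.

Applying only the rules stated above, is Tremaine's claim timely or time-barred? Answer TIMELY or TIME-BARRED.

TIMELY

The cause of action accrued on 2015-03-14, the date of the act.
Adding the 1 year base period to 2015-03-14 gives a deadline of 2016-03-14, before any tolling.
The plaintiff's legal incapacity from 2015-11-16 to 2016-05-01 tolled the period for 167 days, extending the deadline to 2016-08-28.
Nothing else in the chronology tolls or restarts the period.
Filing on 2016-06-17 beat the 2016-08-28 deadline — the action is timely.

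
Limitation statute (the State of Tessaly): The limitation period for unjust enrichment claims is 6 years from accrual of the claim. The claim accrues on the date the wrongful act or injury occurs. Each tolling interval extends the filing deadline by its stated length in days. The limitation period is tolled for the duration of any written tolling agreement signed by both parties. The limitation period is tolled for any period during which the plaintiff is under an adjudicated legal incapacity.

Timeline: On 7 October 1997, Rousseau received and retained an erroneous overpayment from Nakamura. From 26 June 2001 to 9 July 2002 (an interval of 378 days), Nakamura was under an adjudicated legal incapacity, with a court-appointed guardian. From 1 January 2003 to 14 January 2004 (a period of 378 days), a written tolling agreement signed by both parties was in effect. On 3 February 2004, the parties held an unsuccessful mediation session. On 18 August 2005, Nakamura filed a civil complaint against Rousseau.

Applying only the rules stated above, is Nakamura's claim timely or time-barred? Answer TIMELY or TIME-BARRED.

The claim accrued on 7 October 1997, when the wrongful act occurred.
The untolled deadline — 6 years after 7 October 1997 — is 7 October 2003.
The plaintiff's legal incapacity from 26 June 2001 to 9 July 2002 tolled the period for 378 days, extending the deadline to 19 October 2004.
Because the written tolling agreement ran from 1 January 2003 to 14 January 2004, the deadline is extended by 378 days to 1 November 2005.
Nothing else in the chronology tolls or restarts the period.
Nakamura filed on 18 August 2005, before the 1 November 2005 deadline, so the action is timely.

TIMELY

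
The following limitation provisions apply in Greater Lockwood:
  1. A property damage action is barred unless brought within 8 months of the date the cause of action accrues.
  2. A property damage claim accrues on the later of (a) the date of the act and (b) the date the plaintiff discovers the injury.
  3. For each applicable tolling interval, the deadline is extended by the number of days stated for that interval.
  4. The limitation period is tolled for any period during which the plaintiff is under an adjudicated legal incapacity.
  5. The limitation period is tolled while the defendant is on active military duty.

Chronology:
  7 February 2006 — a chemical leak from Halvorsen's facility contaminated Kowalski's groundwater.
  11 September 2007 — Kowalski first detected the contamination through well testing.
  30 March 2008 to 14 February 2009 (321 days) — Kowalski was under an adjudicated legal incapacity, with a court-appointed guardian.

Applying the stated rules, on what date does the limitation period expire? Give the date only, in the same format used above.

Taking the later of the act (7 February 2006) and discovery (11 September 2007), the claim accrued on 11 September 2007.
Adding the 8 months base period to 11 September 2007 gives a deadline of 11 May 2008, before any tolling.
Because the plaintiff's legal incapacity ran from 30 March 2008 to 14 February 2009, the deadline is extended by 321 days to 28 March 2009.

28 March 2009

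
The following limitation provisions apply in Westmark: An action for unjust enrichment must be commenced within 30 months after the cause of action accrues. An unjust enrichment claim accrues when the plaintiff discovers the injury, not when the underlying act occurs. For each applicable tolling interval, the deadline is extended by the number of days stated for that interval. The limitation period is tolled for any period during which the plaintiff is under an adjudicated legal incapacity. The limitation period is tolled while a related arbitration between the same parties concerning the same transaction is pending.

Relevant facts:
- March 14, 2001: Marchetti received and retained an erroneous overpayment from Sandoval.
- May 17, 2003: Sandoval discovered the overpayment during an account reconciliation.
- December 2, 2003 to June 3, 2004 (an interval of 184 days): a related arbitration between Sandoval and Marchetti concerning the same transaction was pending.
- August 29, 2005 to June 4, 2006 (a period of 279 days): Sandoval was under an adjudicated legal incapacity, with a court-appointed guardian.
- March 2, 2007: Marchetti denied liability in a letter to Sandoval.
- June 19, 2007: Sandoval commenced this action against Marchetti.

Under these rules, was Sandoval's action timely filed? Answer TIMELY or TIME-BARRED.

Accrual is tied to discovery, so the period began on May 17, 2003 rather than on March 14, 2001 when the act occurred.
30 months from May 17, 2003 is November 17, 2005.
The period was tolled for 184 days by the pending related arbitration (December 2, 2003 to June 3, 2004), pushing the deadline to May 20, 2006.
The plaintiff's legal incapacity from August 29, 2005 to June 4, 2006 tolled the period for 279 days, extending the deadline to February 23, 2007.
The other events in the timeline have no effect on the limitation period under the stated rules.
The June 19, 2007 filing falls after the February 23, 2007 deadline; the claim is time-barred.

TIME-BARRED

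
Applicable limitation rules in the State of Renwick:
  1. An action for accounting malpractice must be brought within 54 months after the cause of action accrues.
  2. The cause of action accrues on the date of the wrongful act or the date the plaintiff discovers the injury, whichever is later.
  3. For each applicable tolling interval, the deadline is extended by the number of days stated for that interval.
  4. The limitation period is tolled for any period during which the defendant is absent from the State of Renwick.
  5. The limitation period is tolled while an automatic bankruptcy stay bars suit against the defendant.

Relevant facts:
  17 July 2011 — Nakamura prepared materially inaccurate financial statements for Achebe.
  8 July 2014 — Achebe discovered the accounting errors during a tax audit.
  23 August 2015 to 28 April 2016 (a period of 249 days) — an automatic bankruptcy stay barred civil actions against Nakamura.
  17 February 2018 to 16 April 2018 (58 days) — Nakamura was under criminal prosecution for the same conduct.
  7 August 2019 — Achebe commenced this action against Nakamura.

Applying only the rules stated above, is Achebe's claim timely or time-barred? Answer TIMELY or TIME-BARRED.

The claim accrued on 8 July 2014 — the later of the 17 July 2011 act and the 8 July 2014 discovery.
54 months from 8 July 2014 is 8 January 2019.
The period was tolled for 249 days by the automatic bankruptcy stay (23 August 2015 to 28 April 2016), pushing the deadline to 14 September 2019.
No stated provision tolls the period for a criminal prosecution, so the interval from 17 February 2018 to 16 April 2018 has no effect on the deadline.
The 7 August 2019 filing precedes the 14 September 2019 deadline; the claim is timely.

TIMELY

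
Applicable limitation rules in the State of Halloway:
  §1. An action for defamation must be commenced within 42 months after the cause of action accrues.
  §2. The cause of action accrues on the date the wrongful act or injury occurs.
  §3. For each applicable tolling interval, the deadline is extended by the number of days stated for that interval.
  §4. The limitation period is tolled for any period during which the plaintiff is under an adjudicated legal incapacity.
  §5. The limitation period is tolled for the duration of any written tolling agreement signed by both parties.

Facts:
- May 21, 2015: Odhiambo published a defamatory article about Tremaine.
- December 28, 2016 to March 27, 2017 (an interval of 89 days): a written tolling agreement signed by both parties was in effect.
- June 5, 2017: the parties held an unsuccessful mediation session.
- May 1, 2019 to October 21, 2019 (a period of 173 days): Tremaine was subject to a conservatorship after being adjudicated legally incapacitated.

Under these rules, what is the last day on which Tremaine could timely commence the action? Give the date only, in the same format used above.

February 18, 2019

The limitation period began to run on May 21, 2015.
Adding the 42 months base period to May 21, 2015 gives a deadline of November 21, 2018, before any tolling.
The period was tolled for 89 days by the written tolling agreement (December 28, 2016 to March 27, 2017), pushing the deadline to February 18, 2019.
By the time the plaintiff's legal incapacity began on May 1, 2019, the limitation period had already expired on February 18, 2019; that interval cannot revive it.
Nothing else in the chronology tolls or restarts the period.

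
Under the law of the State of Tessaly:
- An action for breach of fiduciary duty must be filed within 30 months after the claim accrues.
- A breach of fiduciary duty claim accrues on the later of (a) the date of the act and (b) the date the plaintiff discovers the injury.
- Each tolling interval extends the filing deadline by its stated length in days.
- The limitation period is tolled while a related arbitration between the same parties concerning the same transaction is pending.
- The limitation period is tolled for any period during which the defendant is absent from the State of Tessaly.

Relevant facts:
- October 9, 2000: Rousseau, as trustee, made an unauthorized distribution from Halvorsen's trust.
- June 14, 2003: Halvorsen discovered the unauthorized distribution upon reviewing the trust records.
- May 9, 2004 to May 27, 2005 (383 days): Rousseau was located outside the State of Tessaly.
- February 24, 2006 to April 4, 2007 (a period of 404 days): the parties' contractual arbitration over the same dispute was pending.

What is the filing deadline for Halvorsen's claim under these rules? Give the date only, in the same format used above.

Because discovery on June 14, 2003 post-dates the October 9, 2000 act, accrual under the later-of rule falls on June 14, 2003.
30 months from June 14, 2003 is December 14, 2005.
The period was tolled for 383 days by the defendant's absence from the jurisdiction (May 9, 2004 to May 27, 2005), pushing the deadline to January 1, 2007.
The pending related arbitration from February 24, 2006 to April 4, 2007 tolled the period for 404 days, extending the deadline to February 9, 2008.

February 9, 2008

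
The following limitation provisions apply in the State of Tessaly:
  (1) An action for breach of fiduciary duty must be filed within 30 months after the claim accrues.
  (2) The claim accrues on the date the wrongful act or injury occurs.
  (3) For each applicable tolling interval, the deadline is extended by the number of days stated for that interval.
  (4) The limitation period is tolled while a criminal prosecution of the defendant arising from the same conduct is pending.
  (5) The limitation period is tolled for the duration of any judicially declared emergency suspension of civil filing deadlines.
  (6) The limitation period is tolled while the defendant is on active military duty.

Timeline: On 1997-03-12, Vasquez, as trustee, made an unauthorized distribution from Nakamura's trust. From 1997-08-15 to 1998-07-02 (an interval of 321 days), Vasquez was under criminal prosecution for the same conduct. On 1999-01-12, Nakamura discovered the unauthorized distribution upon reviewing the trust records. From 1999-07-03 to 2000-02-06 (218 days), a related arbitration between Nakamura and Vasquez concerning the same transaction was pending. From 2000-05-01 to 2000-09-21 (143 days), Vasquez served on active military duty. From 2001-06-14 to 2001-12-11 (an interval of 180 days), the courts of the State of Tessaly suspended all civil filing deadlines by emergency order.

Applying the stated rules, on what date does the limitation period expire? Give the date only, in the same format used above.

2000-12-19

Accrual is governed by the date of the act, so the period began to run on 1997-03-12; the later discovery on 1999-01-12 is irrelevant under the stated rule.
Adding the 30 months base period to 1997-03-12 gives a deadline of 1999-09-12, before any tolling.
Because the pending criminal prosecution ran from 1997-08-15 to 1998-07-02, the deadline is extended by 321 days to 2000-07-29.
The defendant's active military service from 2000-05-01 to 2000-09-21 tolled the period for 143 days, extending the deadline to 2000-12-19.
The emergency suspension of filing deadlines from 2001-06-14 to 2001-12-11 began after the period had already run on 2000-12-19, so it has no tolling effect.
No stated provision tolls the period for a pending arbitration, so the interval from 1999-07-03 to 2000-02-06 has no effect on the deadline.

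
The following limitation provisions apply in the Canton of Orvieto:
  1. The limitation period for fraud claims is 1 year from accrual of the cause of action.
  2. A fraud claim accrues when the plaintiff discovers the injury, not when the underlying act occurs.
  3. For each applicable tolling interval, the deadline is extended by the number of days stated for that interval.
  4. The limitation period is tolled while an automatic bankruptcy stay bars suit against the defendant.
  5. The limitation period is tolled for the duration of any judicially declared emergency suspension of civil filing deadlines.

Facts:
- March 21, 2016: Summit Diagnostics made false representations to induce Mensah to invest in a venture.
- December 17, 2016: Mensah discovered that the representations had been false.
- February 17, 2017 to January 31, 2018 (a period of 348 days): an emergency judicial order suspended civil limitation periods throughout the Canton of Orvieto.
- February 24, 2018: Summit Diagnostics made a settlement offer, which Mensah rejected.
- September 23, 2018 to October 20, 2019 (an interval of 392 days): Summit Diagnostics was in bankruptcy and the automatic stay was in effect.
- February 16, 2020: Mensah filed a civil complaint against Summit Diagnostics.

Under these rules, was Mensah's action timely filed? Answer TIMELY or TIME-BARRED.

TIME-BARRED

Accrual is tied to discovery, so the period began on December 17, 2016 rather than on March 21, 2016 when the act occurred.
1 year from December 17, 2016 is December 17, 2017.
Because the emergency suspension of filing deadlines ran from February 17, 2017 to January 31, 2018, the deadline is extended by 348 days to November 30, 2018.
The automatic bankruptcy stay from September 23, 2018 to October 20, 2019 tolled the period for 392 days, extending the deadline to December 27, 2019.
The other events in the timeline have no effect on the limitation period under the stated rules.
Mensah filed on February 16, 2020, after the December 27, 2019 deadline, so the action is time-barred.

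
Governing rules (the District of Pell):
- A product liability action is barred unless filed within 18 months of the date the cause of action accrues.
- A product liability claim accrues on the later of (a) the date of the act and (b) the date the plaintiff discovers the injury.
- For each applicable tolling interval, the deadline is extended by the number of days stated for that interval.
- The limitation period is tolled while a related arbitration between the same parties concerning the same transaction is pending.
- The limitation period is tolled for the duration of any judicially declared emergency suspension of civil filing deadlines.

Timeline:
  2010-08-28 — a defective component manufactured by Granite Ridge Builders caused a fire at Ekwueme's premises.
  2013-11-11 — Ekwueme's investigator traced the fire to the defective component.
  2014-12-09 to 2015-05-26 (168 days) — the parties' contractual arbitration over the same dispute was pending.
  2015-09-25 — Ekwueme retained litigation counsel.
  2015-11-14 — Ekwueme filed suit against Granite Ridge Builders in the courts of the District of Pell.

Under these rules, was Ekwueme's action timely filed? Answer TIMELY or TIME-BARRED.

TIME-BARRED

Because discovery on 2013-11-11 post-dates the 2010-08-28 act, accrual under the later-of rule falls on 2013-11-11.
The untolled deadline — 18 months after 2013-11-11 — is 2015-05-11.
The period was tolled for 168 days by the pending related arbitration (2014-12-09 to 2015-05-26), pushing the deadline to 2015-10-26.
Nothing else in the chronology tolls or restarts the period.
Filing on 2015-11-14 missed the 2015-10-26 deadline — the action is time-barred.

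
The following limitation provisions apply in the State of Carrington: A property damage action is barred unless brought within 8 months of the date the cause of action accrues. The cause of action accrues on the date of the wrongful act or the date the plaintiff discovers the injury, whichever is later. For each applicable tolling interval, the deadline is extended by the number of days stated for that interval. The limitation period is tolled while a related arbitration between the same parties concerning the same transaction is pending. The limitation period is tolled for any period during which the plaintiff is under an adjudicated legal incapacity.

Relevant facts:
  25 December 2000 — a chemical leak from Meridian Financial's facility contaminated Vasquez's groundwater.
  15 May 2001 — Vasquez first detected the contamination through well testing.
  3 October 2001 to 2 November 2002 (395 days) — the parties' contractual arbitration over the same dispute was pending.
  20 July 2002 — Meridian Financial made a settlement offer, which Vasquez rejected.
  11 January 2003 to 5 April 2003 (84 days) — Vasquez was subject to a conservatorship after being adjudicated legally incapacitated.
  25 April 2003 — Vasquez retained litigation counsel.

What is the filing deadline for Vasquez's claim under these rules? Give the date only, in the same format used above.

Taking the later of the act (25 December 2000) and discovery (15 May 2001), the claim accrued on 15 May 2001.
8 months from 15 May 2001 is 15 January 2002.
The pending related arbitration from 3 October 2001 to 2 November 2002 tolled the period for 395 days, extending the deadline to 14 February 2003.
Because the plaintiff's legal incapacity ran from 11 January 2003 to 5 April 2003, the deadline is extended by 84 days to 9 May 2003.
None of the other events listed affects the running of the period under the stated rules.

9 May 2003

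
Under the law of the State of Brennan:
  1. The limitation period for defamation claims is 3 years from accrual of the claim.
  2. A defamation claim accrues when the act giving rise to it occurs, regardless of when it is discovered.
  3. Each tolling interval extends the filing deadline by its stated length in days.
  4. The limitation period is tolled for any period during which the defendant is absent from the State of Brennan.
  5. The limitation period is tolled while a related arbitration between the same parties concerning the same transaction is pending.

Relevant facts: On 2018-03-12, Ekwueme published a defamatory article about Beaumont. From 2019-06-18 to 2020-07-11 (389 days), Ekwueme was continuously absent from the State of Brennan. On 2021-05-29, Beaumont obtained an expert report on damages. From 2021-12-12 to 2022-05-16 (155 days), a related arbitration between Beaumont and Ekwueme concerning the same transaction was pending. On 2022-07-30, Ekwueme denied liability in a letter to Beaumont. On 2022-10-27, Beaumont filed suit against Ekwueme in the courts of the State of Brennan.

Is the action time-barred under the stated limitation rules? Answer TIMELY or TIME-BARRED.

The claim accrued on 2018-03-12, when the wrongful act occurred.
The untolled deadline — 3 years after 2018-03-12 — is 2021-03-12.
Because the defendant's absence from the jurisdiction ran from 2019-06-18 to 2020-07-11, the deadline is extended by 389 days to 2022-04-05.
The pending related arbitration from 2021-12-12 to 2022-05-16 tolled the period for 155 days, extending the deadline to 2022-09-07.
Nothing else in the chronology tolls or restarts the period.
Beaumont filed on 2022-10-27, after the 2022-09-07 deadline, so the action is time-barred.

TIME-BARRED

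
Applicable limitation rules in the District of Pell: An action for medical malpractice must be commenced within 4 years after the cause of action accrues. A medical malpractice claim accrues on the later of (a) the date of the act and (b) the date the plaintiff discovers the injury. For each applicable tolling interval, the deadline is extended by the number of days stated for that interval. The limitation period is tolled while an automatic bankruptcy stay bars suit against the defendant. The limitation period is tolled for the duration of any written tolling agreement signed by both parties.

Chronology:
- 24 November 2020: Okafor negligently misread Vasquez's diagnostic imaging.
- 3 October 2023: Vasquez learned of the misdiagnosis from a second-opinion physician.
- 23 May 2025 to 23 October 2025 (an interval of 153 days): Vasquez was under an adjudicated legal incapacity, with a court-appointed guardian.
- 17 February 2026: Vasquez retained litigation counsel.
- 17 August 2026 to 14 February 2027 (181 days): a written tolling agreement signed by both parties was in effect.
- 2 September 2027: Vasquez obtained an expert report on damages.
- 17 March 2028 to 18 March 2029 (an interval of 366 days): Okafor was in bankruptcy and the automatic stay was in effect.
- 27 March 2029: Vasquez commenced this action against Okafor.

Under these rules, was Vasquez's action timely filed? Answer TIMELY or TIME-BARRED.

TIMELY

The claim accrued on 3 October 2023 — the later of the 24 November 2020 act and the 3 October 2023 discovery.
The untolled deadline — 4 years after 3 October 2023 — is 3 October 2027.
The written tolling agreement from 17 August 2026 to 14 February 2027 tolled the period for 181 days, extending the deadline to 1 April 2028.
The period was tolled for 366 days by the automatic bankruptcy stay (17 March 2028 to 18 March 2029), pushing the deadline to 2 April 2029.
The plaintiff's legal incapacity from 23 May 2025 to 23 October 2025 does not toll the period, because no stated rule makes the plaintiff's incapacity a tolling event.
None of the other events listed affects the running of the period under the stated rules.
Filing on 27 March 2029 beat the 2 April 2029 deadline — the action is timely.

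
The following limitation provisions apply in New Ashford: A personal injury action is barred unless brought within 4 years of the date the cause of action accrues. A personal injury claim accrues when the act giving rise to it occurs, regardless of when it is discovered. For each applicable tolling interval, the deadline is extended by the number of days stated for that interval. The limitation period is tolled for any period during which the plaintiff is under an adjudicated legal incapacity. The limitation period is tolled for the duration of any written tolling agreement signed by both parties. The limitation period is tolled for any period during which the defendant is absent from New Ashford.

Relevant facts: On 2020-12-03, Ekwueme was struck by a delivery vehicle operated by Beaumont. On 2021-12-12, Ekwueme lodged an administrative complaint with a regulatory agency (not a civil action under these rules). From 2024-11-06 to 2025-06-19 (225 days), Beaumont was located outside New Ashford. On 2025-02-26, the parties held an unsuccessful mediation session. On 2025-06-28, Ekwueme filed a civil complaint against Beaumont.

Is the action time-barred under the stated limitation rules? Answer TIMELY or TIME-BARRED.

The claim accrued on 2020-12-03, when the wrongful act occurred.
The untolled deadline — 4 years after 2020-12-03 — is 2024-12-03.
The period was tolled for 225 days by the defendant's absence from the jurisdiction (2024-11-06 to 2025-06-19), pushing the deadline to 2025-07-16.
None of the other events listed affects the running of the period under the stated rules.
The 2025-06-28 filing precedes the 2025-07-16 deadline; the claim is timely.

TIMELY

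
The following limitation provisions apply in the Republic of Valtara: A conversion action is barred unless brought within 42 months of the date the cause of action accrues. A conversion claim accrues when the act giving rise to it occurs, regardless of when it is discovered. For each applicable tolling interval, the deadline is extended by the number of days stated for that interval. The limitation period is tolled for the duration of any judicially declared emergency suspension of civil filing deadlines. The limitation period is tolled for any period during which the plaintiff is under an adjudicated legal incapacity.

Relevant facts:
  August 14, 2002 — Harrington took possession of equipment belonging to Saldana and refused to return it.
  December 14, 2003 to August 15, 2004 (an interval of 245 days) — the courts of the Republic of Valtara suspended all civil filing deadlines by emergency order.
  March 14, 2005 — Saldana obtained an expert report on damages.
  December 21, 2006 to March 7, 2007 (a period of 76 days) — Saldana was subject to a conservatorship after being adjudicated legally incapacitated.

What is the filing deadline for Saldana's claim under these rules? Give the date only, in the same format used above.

The claim accrued on August 14, 2002, when the wrongful act occurred.
Adding the 42 months base period to August 14, 2002 gives a deadline of February 14, 2006, before any tolling.
Because the emergency suspension of filing deadlines ran from December 14, 2003 to August 15, 2004, the deadline is extended by 245 days to October 17, 2006.
The plaintiff's legal incapacity starting December 21, 2006 came too late — the period had run on October 17, 2006 — and so does not extend the deadline.
The other events in the timeline have no effect on the limitation period under the stated rules.

October 17, 2006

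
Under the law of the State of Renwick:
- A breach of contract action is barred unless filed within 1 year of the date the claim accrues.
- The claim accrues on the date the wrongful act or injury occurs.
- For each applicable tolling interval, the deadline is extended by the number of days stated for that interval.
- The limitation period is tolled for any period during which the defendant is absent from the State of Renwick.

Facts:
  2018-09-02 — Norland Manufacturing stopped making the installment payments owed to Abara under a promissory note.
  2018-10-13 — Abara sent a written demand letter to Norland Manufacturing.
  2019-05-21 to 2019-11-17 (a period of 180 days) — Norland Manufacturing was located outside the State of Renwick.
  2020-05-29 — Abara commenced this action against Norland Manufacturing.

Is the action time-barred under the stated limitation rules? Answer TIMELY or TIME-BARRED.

The limitation period began to run on 2018-09-02.
Adding the 1 year base period to 2018-09-02 gives a deadline of 2019-09-02, before any tolling.
Because the defendant's absence from the jurisdiction ran from 2019-05-21 to 2019-11-17, the deadline is extended by 180 days to 2020-02-29.
Nothing else in the chronology tolls or restarts the period.
The 2020-05-29 filing falls after the 2020-02-29 deadline; the claim is time-barred.

TIME-BARRED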